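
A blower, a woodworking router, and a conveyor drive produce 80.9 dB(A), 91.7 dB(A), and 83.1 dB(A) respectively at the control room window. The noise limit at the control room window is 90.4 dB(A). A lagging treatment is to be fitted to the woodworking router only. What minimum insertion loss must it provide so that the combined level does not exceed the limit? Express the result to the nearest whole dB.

3 dB

Fixed contribution from the other sources: Σ 10^(L/10) = 10^(80.9/10) + 10^(83.1/10) = 3.272e+08 (85.15 dB(A)).
The limit corresponds to 10^(90.4/10) = 1.096e+09; subtracting the fixed part leaves 7.693e+08 for the woodworking router, i.e. 88.86 dB(A).
Required insertion loss = 91.7 − 88.86 = 2.84 dB.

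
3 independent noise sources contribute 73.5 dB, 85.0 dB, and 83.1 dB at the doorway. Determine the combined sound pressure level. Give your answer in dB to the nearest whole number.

87 dB

Incoherent sources combine by intensity addition: L_total = 10·log₁₀(Σ 10^(L_i/10)).
Σ 10^(L/10) = 10^(73.5/10) + 10^(85.0/10) + 10^(83.1/10) = 5.428e+08.
L_total = 10·log₁₀(5.428e+08) = 87.35 dB.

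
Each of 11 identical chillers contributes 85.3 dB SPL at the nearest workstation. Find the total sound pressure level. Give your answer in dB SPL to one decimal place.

N identical incoherent sources raise the level by 10·log₁₀ N.
L_total = 85.3 + 10·log₁₀(11) = 85.3 + 10.414 = 95.71 dB SPL.

95.7 dB SPL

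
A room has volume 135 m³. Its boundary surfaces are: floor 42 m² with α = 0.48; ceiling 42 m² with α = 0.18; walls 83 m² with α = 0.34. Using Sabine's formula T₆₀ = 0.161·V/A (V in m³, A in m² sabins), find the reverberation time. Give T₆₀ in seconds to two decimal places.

A = Σ Sᵢαᵢ = 42·0.48 + 42·0.18 + 83·0.34 = 55.94 m².
T₆₀ = 0.161 × 135 / 55.94 = 0.389 s.

0.39 s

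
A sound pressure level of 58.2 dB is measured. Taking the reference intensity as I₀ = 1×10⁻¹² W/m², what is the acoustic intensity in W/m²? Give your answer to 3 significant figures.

6.61e-07 W/m²

I/I₀ = 10^(58.2/10) = 6.607e+05, so I = 6.607e+05 × 10⁻¹² W/m².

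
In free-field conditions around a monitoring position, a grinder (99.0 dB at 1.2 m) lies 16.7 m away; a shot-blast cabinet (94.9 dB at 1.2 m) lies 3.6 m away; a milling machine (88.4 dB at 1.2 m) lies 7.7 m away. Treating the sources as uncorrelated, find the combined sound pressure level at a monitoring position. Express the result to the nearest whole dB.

Apply inverse-square spreading to bring every level to the receiver, then sum 10^(L/10).
grinder: 99.0 − 20·log₁₀(16.7/1.2) = 99.0 − 22.87 = 76.13 dB.
shot-blast cabinet: 94.9 − 20·log₁₀(3.6/1.2) = 94.9 − 9.54 = 85.36 dB.
milling machine: 88.4 − 20·log₁₀(7.7/1.2) = 88.4 − 16.15 = 72.25 dB.
Σ 10^(L/10) = 4.012e+08 → L_total = 10·log₁₀(4.012e+08) = 86.03 dB.

86 dB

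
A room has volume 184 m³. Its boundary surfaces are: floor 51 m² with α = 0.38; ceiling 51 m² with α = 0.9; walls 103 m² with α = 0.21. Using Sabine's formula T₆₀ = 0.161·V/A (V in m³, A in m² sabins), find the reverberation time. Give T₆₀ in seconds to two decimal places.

0.34 s

A = Σ Sᵢαᵢ = 51·0.38 + 51·0.9 + 103·0.21 = 86.91 m².
T₆₀ = 0.161 × 184 / 86.91 = 0.341 s.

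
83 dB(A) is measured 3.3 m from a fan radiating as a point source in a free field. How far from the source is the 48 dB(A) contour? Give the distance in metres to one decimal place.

185.6 m

For a point source L₁ − L₂ = 20·log₁₀(r₂/r₁), so r₂ = r₁·10^((L₁−L₂)/20).
r₂ = 3.3·10^((83−48)/20) = 3.3·10^(35.0/20) = 185.57 m.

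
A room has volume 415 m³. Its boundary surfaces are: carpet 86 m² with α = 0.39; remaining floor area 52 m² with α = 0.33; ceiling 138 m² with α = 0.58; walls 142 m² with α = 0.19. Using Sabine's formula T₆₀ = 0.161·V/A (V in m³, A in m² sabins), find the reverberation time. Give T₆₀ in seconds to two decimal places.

0.42 s

A = Σ Sᵢαᵢ = 86·0.39 + 52·0.33 + 138·0.58 + 142·0.19 = 157.72 m².
T₆₀ = 0.161 × 415 / 157.72 = 0.424 s.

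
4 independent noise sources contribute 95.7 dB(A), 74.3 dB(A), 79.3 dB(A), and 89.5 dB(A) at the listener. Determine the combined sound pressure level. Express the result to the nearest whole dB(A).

Incoherent sources combine by intensity addition: L_total = 10·log₁₀(Σ 10^(L_i/10)).
Σ 10^(L/10) = 10^(95.7/10) + 10^(74.3/10) + 10^(79.3/10) + 10^(89.5/10) = 4.719e+09.
L_total = 10·log₁₀(4.719e+09) = 96.74 dB(A).

97 dB(A)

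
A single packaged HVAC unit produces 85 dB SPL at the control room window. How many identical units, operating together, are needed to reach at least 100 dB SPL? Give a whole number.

The shortfall is 100 − 85 = 15.0 dB, and N units add 10·log₁₀ N, so need 10·log₁₀ N ≥ 15.0.
N ≥ 10^(15.0/10) = 31.623, so N = 32.

32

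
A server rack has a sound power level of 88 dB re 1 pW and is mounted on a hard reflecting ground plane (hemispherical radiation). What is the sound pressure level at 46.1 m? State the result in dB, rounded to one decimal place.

Free-field hemispherical radiation: L_p = L_w − 10·log₁₀(2π·r²), r = 46.1 m.
2π·r² = 1.335e+04 m², 10·log₁₀ of that is 41.256 dB.
L_p = 88 − 41.256 = 46.74 dB.

46.7 dB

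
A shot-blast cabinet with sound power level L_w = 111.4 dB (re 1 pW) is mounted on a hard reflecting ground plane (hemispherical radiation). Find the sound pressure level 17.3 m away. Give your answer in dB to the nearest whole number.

79 dB

Free-field hemispherical radiation: L_p = L_w − 10·log₁₀(2π·r²), r = 17.3 m.
2π·r² = 1880 m², 10·log₁₀ of that is 32.743 dB.
L_p = 111.4 − 32.743 = 78.66 dB.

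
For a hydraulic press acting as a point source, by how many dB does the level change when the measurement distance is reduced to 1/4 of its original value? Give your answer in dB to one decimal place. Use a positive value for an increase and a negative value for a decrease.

+12.0 dB

With spherical spreading the level changes by −20·log₁₀(r₂/r₁).
ΔL = −20·log₁₀(0.25) = +12.04 dB.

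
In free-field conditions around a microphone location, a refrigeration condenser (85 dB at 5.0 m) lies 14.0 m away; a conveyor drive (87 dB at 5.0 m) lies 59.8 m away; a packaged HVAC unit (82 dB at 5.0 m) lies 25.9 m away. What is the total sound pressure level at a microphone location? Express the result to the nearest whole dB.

77 dB

First find each source's level at the receiver (point-source: −20·log₁₀(r/r_ref)), then combine on an intensity basis.
refrigeration condenser: 85 − 20·log₁₀(14.0/5.0) = 85 − 8.94 = 76.06 dB.
conveyor drive: 87 − 20·log₁₀(59.8/5.0) = 87 − 21.55 = 65.45 dB.
packaged HVAC unit: 82 − 20·log₁₀(25.9/5.0) = 82 − 14.29 = 67.71 dB.
Σ 10^(L/10) = 4.975e+07 → L_total = 10·log₁₀(4.975e+07) = 76.97 dB.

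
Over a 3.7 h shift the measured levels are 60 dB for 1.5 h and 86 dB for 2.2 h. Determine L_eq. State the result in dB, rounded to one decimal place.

83.7 dB

The energy average is taken in the linear domain: L_eq = 10·log₁₀[(Σ tᵢ·10^(Lᵢ/10))/T], T = 3.7 h.
Σ tᵢ·10^(Lᵢ/10) = 1.5·10^(60/10) + 2.2·10^(86/10) = 8.773e+08.
L_eq = 10·log₁₀(8.773e+08/3.7) = 83.75 dB.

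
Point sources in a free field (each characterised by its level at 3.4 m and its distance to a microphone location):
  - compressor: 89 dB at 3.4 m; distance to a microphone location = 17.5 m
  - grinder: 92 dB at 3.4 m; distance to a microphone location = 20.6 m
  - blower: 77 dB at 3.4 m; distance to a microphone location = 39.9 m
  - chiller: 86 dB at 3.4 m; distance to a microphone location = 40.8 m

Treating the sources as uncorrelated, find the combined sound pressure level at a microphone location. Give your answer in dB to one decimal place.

Apply inverse-square spreading to bring every level to the receiver, then sum 10^(L/10).
compressor: 89 − 20·log₁₀(17.5/3.4) = 89 − 14.23 = 74.77 dB.
grinder: 92 − 20·log₁₀(20.6/3.4) = 92 − 15.65 = 76.35 dB.
blower: 77 − 20·log₁₀(39.9/3.4) = 77 − 21.39 = 55.61 dB.
chiller: 86 − 20·log₁₀(40.8/3.4) = 86 − 21.58 = 64.42 dB.
Σ 10^(L/10) = 7.629e+07 → L_total = 10·log₁₀(7.629e+07) = 78.82 dB.

78.8 dB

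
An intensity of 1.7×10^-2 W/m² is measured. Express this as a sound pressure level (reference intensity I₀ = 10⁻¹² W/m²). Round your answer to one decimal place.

102.3 dB

Dividing by I₀ shifts the exponent by 12: I/I₀ = 1.7×10^10.
L = 10·(0.2304 + 10) = 102.30 dB.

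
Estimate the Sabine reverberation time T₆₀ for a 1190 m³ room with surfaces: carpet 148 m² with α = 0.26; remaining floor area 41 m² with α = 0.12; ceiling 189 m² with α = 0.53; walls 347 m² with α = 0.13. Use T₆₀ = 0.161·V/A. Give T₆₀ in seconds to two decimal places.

A = Σ Sᵢαᵢ = 148·0.26 + 41·0.12 + 189·0.53 + 347·0.13 = 188.68 m².
T₆₀ = 0.161 × 1190 / 188.68 = 1.015 s.

1.02 s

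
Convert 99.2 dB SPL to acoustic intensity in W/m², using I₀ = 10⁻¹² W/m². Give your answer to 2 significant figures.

0.0083 W/m²

L = 10·log₁₀(I/I₀) ⇒ I = I₀·10^(L/10) = 10⁻¹² × 10^9.92.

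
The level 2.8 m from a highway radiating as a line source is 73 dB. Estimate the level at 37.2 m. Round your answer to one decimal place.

61.8 dB

For a line source, L₂ = L₁ − 10·log₁₀(r₂/r₁).
L₂ = 73 − 10·log₁₀(37.2/2.8) = 73 − 11.234 = 61.77 dB.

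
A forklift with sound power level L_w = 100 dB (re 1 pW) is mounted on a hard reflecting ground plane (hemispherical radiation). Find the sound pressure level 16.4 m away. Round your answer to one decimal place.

Free-field hemispherical radiation: L_p = L_w − 10·log₁₀(2π·r²), r = 16.4 m.
2π·r² = 1690 m², 10·log₁₀ of that is 32.279 dB.
L_p = 100 − 32.279 = 67.72 dB.

67.7 dB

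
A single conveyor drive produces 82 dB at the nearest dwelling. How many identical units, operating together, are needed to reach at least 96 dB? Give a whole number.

N identical sources give L₁ + 10·log₁₀ N, so require 10·log₁₀ N ≥ 96 − 82 = 14.0 dB.
N ≥ 10^(14.0/10) = 25.119, so N = 26.

26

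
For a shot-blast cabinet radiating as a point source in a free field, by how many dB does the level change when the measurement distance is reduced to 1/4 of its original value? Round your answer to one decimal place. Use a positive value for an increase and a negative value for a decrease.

A point source loses 6 dB per doubling of distance; generally ΔL = −20·log₁₀(r₂/r₁).
ΔL = −20·log₁₀(0.25) = +12.04 dB.

+12.0 dB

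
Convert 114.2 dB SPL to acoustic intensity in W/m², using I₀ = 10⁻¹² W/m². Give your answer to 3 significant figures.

I/I₀ = 10^(114.2/10) = 2.63e+11, so I = 2.63e+11 × 10⁻¹² W/m².

0.263 W/m²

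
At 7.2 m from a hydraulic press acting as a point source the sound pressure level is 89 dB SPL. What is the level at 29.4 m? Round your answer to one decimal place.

Spherical spreading from a point source gives a 20·log₁₀(r₂/r₁) drop.
L₂ = 89 − 20·log₁₀(29.4/7.2) = 89 − 12.220 = 76.78 dB SPL.

76.8 dB SPL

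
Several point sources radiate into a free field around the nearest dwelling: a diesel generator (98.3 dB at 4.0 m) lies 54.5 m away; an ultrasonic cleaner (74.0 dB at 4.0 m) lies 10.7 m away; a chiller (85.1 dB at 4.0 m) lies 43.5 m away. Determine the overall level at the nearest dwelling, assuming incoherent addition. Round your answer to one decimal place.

76.3 dB

First find each source's level at the receiver (point-source: −20·log₁₀(r/r_ref)), then combine on an intensity basis.
diesel generator: 98.3 − 20·log₁₀(54.5/4.0) = 98.3 − 22.69 = 75.61 dB.
ultrasonic cleaner: 74.0 − 20·log₁₀(10.7/4.0) = 74.0 − 8.55 = 65.45 dB.
chiller: 85.1 − 20·log₁₀(43.5/4.0) = 85.1 − 20.73 = 64.37 dB.
Σ 10^(L/10) = 4.267e+07 → L_total = 10·log₁₀(4.267e+07) = 76.30 dB.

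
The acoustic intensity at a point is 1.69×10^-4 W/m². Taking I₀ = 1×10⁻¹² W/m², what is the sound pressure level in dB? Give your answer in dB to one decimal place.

82.3 dB

Dividing by I₀ shifts the exponent by 12: I/I₀ = 1.69×10^8.
L = 10·(0.2279 + 8) = 82.28 dB.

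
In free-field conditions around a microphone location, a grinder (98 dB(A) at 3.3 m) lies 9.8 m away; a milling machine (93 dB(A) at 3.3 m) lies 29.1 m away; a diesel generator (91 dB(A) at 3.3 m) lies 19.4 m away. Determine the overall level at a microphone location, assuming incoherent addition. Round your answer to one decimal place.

First find each source's level at the receiver (point-source: −20·log₁₀(r/r_ref)), then combine on an intensity basis.
grinder: 98 − 20·log₁₀(9.8/3.3) = 98 − 9.45 = 88.55 dB(A).
milling machine: 93 − 20·log₁₀(29.1/3.3) = 93 − 18.91 = 74.09 dB(A).
diesel generator: 91 − 20·log₁₀(19.4/3.3) = 91 − 15.39 = 75.61 dB(A).
Σ 10^(L/10) = 7.775e+08 → L_total = 10·log₁₀(7.775e+08) = 88.91 dB(A).

88.9 dB(A)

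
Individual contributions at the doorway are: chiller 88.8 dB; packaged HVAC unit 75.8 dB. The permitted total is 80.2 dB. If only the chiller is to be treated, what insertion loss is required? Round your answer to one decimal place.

Everything except the chiller sums to 10^(75.8/10) = 3.802e+07 in linear terms, 75.80 dB.
To meet 80.2 dB overall, the treated chiller may contribute at most 10^(80.2/10) − 3.802e+07 = 6.669e+07, i.e. 78.24 dB.
Required insertion loss = 88.8 − 78.24 = 10.56 dB.

10.6 dB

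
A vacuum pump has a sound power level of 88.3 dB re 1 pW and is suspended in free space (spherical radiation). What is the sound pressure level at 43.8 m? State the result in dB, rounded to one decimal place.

44.5 dB

Free-field spherical radiation: L_p = L_w − 10·log₁₀(4π·r²), r = 43.8 m.
4π·r² = 2.411e+04 m², 10·log₁₀ of that is 43.822 dB.
L_p = 88.3 − 43.822 = 44.48 dB.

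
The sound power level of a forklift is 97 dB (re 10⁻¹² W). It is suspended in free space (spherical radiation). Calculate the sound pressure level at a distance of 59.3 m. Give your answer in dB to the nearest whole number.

L_p = L_w − 10·log₁₀(4π·r²) with r = 59.3 m.
4π·r² = 4.419e+04 m², 10·log₁₀ of that is 46.453 dB.
L_p = 97 − 46.453 = 50.55 dB.

51 dB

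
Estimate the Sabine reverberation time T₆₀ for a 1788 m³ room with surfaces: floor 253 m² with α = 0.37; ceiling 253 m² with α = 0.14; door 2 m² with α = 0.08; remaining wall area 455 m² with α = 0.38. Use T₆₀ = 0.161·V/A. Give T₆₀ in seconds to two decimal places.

Summing Sᵢαᵢ: 253·0.37 + 253·0.14 + 2·0.08 + 455·0.38 = 302.09 m².
T₆₀ = 0.161 × 1788 / 302.09 = 0.953 s.

0.95 s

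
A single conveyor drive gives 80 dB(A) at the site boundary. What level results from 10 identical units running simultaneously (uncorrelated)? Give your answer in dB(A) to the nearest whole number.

90 dB(A)

L_total = L₁ + 10·log₁₀ N for N identical incoherent sources.
L_total = 80 + 10·log₁₀(10) = 80 + 10.000 = 90.00 dB(A).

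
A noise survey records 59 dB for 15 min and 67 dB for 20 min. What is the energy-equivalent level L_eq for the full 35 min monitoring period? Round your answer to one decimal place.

L_eq = 10·log₁₀[(1/T)·Σ tᵢ·10^(Lᵢ/10)] with T = 35 min.
Σ tᵢ·10^(Lᵢ/10) = 15·10^(59/10) + 20·10^(67/10) = 1.122e+08.
L_eq = 10·log₁₀(1.122e+08/35) = 65.06 dB.

65.1 dB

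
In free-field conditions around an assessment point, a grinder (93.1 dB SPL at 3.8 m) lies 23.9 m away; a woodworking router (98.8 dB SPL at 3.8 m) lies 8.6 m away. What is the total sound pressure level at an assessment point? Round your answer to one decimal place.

91.9 dB SPL

First find each source's level at the receiver (point-source: −20·log₁₀(r/r_ref)), then combine on an intensity basis.
grinder: 93.1 − 20·log₁₀(23.9/3.8) = 93.1 − 15.97 = 77.13 dB SPL.
woodworking router: 98.8 − 20·log₁₀(8.6/3.8) = 98.8 − 7.09 = 91.71 dB SPL.
Σ 10^(L/10) = 1.533e+09 → L_total = 10·log₁₀(1.533e+09) = 91.85 dB SPL.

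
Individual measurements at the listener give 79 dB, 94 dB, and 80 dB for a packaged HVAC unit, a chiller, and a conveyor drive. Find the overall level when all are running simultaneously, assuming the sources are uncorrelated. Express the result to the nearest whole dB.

94 dB

Incoherent sources combine by intensity addition: L_total = 10·log₁₀(Σ 10^(L_i/10)).
Σ 10^(L/10) = 10^(79/10) + 10^(94/10) + 10^(80/10) = 2.691e+09.
L_total = 10·log₁₀(2.691e+09) = 94.30 dB.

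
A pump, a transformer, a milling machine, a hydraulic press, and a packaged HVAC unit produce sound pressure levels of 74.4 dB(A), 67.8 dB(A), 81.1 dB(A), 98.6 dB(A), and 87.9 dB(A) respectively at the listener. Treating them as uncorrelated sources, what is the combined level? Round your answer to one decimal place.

Incoherent sources combine by intensity addition: L_total = 10·log₁₀(Σ 10^(L_i/10)).
Σ 10^(L/10) = 10^(74.4/10) + 10^(67.8/10) + 10^(81.1/10) + 10^(98.6/10) + 10^(87.9/10) = 8.023e+09.
L_total = 10·log₁₀(8.023e+09) = 99.04 dB(A).

99.0 dB(A)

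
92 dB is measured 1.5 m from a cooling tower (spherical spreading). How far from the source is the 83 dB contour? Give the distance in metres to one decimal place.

Point-source spreading drops the level by 20·log₁₀(r₂/r₁); inverting, r₂/r₁ = 10^(ΔL/20).
r₂ = 1.5·10^((92−83)/20) = 1.5·10^(9.0/20) = 4.23 m.

4.2 m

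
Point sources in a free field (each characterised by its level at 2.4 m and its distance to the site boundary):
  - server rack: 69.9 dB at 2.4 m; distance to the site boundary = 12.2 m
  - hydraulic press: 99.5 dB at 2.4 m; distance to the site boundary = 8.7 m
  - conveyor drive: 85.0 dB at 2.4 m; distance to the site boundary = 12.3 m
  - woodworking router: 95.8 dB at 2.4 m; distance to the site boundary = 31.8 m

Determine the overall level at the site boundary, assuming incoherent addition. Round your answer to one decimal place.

88.5 dB

Apply inverse-square spreading to bring every level to the receiver, then sum 10^(L/10).
server rack: 69.9 − 20·log₁₀(12.2/2.4) = 69.9 − 14.12 = 55.78 dB.
hydraulic press: 99.5 − 20·log₁₀(8.7/2.4) = 99.5 − 11.19 = 88.31 dB.
conveyor drive: 85.0 − 20·log₁₀(12.3/2.4) = 85.0 − 14.19 = 70.81 dB.
woodworking router: 95.8 − 20·log₁₀(31.8/2.4) = 95.8 − 22.44 = 73.36 dB.
Σ 10^(L/10) = 7.123e+08 → L_total = 10·log₁₀(7.123e+08) = 88.53 dB.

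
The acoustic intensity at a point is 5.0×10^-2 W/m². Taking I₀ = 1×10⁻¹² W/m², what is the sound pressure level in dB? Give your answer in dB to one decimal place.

107.0 dB

Dividing by I₀ shifts the exponent by 12: I/I₀ = 5.0×10^10.
L = 10·(0.6990 + 10) = 106.99 dB.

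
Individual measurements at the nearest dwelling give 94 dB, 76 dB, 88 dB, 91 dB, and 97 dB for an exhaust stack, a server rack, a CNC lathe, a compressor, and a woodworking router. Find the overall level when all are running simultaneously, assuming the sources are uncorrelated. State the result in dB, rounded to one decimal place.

For uncorrelated sources the intensities add, so convert each level to linear form, sum, and take 10·log₁₀ of the total.
Σ 10^(L/10) = 10^(94/10) + 10^(76/10) + 10^(88/10) + 10^(91/10) + 10^(97/10) = 9.453e+09.
L_total = 10·log₁₀(9.453e+09) = 99.76 dB.

99.8 dB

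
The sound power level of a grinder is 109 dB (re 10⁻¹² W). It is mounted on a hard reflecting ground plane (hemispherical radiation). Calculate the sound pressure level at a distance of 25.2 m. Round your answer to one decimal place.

Free-field hemispherical radiation: L_p = L_w − 10·log₁₀(2π·r²), r = 25.2 m.
2π·r² = 3990 m², 10·log₁₀ of that is 36.010 dB.
L_p = 109 − 36.010 = 72.99 dB.

73.0 dB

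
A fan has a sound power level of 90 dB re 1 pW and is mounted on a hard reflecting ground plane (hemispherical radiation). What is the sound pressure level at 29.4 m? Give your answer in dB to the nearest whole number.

Free-field hemispherical radiation: L_p = L_w − 10·log₁₀(2π·r²), r = 29.4 m.
2π·r² = 5431 m², 10·log₁₀ of that is 37.349 dB.
L_p = 90 − 37.349 = 52.65 dB.

53 dB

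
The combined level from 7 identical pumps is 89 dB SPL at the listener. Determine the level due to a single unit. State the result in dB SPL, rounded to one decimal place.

80.5 dB SPL

Dividing the total intensity by 7 lowers the level by 10·log₁₀ 7 = 8.451 dB: L₁ = 89 − 8.451.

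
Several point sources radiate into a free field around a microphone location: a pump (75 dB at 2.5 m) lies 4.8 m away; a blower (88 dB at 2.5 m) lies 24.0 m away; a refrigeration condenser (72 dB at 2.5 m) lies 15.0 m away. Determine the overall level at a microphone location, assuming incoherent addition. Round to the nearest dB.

72 dB

Apply inverse-square spreading to bring every level to the receiver, then sum 10^(L/10).
pump: 75 − 20·log₁₀(4.8/2.5) = 75 − 5.67 = 69.33 dB.
blower: 88 − 20·log₁₀(24.0/2.5) = 88 − 19.65 = 68.35 dB.
refrigeration condenser: 72 − 20·log₁₀(15.0/2.5) = 72 − 15.56 = 56.44 dB.
Σ 10^(L/10) = 1.586e+07 → L_total = 10·log₁₀(1.586e+07) = 72.00 dB.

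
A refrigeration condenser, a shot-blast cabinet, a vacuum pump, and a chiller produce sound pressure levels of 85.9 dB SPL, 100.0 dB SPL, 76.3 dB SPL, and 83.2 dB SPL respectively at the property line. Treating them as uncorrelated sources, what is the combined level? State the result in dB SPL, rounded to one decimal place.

For uncorrelated sources the intensities add, so convert each level to linear form, sum, and take 10·log₁₀ of the total.
Σ 10^(L/10) = 10^(85.9/10) + 10^(100.0/10) + 10^(76.3/10) + 10^(83.2/10) = 1.064e+10.
L_total = 10·log₁₀(1.064e+10) = 100.27 dB SPL.

100.3 dB SPL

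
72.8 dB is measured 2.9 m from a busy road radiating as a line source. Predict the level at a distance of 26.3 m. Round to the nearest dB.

For a line source, L₂ = L₁ − 10·log₁₀(r₂/r₁).
L₂ = 72.8 − 10·log₁₀(26.3/2.9) = 72.8 − 9.576 = 63.22 dB.

63 dB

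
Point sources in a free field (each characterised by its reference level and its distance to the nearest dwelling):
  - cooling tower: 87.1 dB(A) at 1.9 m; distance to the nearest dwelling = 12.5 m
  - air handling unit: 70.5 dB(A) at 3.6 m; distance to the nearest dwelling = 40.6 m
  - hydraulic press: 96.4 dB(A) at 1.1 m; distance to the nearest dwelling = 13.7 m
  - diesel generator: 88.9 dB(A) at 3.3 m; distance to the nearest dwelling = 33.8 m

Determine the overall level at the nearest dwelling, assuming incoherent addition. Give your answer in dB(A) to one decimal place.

Propagate each source to the receiver with L = L_ref − 20·log₁₀(r/r_ref), then add intensities.
cooling tower: 87.1 − 20·log₁₀(12.5/1.9) = 87.1 − 16.36 = 70.74 dB(A).
air handling unit: 70.5 − 20·log₁₀(40.6/3.6) = 70.5 − 21.04 = 49.46 dB(A).
hydraulic press: 96.4 − 20·log₁₀(13.7/1.1) = 96.4 − 21.91 = 74.49 dB(A).
diesel generator: 88.9 − 20·log₁₀(33.8/3.3) = 88.9 − 20.21 = 68.69 dB(A).
Σ 10^(L/10) = 4.748e+07 → L_total = 10·log₁₀(4.748e+07) = 76.76 dB(A).

76.8 dB(A)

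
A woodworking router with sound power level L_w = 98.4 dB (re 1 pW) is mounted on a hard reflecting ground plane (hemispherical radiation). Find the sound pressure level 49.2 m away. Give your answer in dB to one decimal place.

56.6 dB

The power spreads over a hemisphere of area 2π·r², so L_p = L_w − 10·log₁₀(2π·r²).
2π·r² = 1.521e+04 m², 10·log₁₀ of that is 41.821 dB.
L_p = 98.4 − 41.821 = 56.58 dB.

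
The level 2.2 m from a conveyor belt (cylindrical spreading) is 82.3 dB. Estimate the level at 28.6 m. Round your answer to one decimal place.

71.2 dB

Cylindrical spreading from a line source gives a 10·log₁₀(r₂/r₁) drop.
L₂ = 82.3 − 10·log₁₀(28.6/2.2) = 82.3 − 11.139 = 71.16 dB.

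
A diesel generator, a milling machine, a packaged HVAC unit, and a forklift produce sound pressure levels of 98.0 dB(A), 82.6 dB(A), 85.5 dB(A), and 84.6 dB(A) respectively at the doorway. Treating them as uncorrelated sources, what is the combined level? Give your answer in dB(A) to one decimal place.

For uncorrelated sources the intensities add, so convert each level to linear form, sum, and take 10·log₁₀ of the total.
Σ 10^(L/10) = 10^(98.0/10) + 10^(82.6/10) + 10^(85.5/10) + 10^(84.6/10) = 7.135e+09.
L_total = 10·log₁₀(7.135e+09) = 98.53 dB(A).

98.5 dB(A)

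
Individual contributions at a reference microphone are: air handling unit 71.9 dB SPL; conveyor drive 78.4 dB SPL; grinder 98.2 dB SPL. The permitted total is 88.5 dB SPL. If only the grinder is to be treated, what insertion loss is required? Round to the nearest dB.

Fixed contribution from the other sources: Σ 10^(L/10) = 10^(71.9/10) + 10^(78.4/10) = 8.467e+07 (79.28 dB SPL).
To meet 88.5 dB SPL overall, the treated grinder may contribute at most 10^(88.5/10) − 8.467e+07 = 6.233e+08, i.e. 87.95 dB SPL.
So the grinder must be reduced from 98.2 to 87.95 dB SPL: IL = 10.25 dB.

10 dB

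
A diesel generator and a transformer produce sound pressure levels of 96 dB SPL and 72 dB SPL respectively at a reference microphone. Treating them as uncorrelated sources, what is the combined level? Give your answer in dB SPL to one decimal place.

For uncorrelated sources the intensities add, so convert each level to linear form, sum, and take 10·log₁₀ of the total.
Σ 10^(L/10) = 10^(96/10) + 10^(72/10) = 3.997e+09.
L_total = 10·log₁₀(3.997e+09) = 96.02 dB SPL.

96.0 dB SPL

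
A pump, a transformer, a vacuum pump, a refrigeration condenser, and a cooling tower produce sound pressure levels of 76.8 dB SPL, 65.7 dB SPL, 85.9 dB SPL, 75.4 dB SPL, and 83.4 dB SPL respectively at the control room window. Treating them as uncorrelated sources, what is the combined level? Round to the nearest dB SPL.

88 dB SPL

For uncorrelated sources the intensities add, so convert each level to linear form, sum, and take 10·log₁₀ of the total.
Σ 10^(L/10) = 10^(76.8/10) + 10^(65.7/10) + 10^(85.9/10) + 10^(75.4/10) + 10^(83.4/10) = 6.941e+08.
L_total = 10·log₁₀(6.941e+08) = 88.41 dB SPL.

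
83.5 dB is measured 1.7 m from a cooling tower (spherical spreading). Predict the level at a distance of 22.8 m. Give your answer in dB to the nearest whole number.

Spherical spreading from a point source gives a 20·log₁₀(r₂/r₁) drop.
L₂ = 83.5 − 20·log₁₀(22.8/1.7) = 83.5 − 22.550 = 60.95 dB.

61 dB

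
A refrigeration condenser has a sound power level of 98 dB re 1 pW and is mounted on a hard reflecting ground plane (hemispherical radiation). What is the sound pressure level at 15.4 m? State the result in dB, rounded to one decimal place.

L_p = L_w − 10·log₁₀(2π·r²) with r = 15.4 m.
2π·r² = 1490 m², 10·log₁₀ of that is 31.732 dB.
L_p = 98 − 31.732 = 66.27 dB.

66.3 dB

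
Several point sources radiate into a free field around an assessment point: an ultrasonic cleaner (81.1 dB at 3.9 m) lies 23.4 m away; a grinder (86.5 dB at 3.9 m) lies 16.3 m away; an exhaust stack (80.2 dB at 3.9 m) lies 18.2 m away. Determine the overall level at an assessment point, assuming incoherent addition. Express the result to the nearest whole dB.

Apply inverse-square spreading to bring every level to the receiver, then sum 10^(L/10).
ultrasonic cleaner: 81.1 − 20·log₁₀(23.4/3.9) = 81.1 − 15.56 = 65.54 dB.
grinder: 86.5 − 20·log₁₀(16.3/3.9) = 86.5 − 12.42 = 74.08 dB.
exhaust stack: 80.2 − 20·log₁₀(18.2/3.9) = 80.2 − 13.38 = 66.82 dB.
Σ 10^(L/10) = 3.396e+07 → L_total = 10·log₁₀(3.396e+07) = 75.31 dB.

75 dB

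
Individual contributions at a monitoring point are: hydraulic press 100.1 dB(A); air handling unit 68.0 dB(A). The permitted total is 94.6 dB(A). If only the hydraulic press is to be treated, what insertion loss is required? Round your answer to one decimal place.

The untreated sources together contribute 10^(68.0/10) = 6.310e+06, i.e. 68.00 dB(A).
To meet 94.6 dB(A) overall, the treated hydraulic press may contribute at most 10^(94.6/10) − 6.310e+06 = 2.878e+09, i.e. 94.59 dB(A).
Required insertion loss = 100.1 − 94.59 = 5.51 dB.

5.5 dB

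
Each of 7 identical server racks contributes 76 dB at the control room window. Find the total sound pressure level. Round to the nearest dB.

84 dB

L_total = L₁ + 10·log₁₀ N for N identical incoherent sources.
L_total = 76 + 10·log₁₀(7) = 76 + 8.451 = 84.45 dB.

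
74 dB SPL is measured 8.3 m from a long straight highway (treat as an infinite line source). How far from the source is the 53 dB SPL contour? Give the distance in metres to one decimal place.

The 21.0 dB drop corresponds to a distance ratio of 10^(21.0/10) for a line source.
r₂ = 8.3·10^((74−53)/10) = 8.3·10^(21.0/10) = 1044.91 m.

1044.9 m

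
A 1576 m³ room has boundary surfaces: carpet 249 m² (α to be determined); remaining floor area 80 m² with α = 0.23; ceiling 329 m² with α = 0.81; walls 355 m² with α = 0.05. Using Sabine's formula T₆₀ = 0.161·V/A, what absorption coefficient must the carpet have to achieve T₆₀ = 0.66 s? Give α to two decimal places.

0.33

A = 0.161·V/T₆₀ = 0.161·1576/0.66 = 384.45 m² sabins.
Absorption from the other surfaces = 80·0.23 + 329·0.81 + 355·0.05 = 302.64 m², so the carpet must supply 81.81 m² over 249 m².
α = 81.81/249 = 0.329.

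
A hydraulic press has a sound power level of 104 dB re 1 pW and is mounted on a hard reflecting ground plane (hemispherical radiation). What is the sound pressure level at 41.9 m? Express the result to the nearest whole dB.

64 dB

The power spreads over a hemisphere of area 2π·r², so L_p = L_w − 10·log₁₀(2π·r²).
2π·r² = 1.103e+04 m², 10·log₁₀ of that is 40.426 dB.
L_p = 104 − 40.426 = 63.57 dB.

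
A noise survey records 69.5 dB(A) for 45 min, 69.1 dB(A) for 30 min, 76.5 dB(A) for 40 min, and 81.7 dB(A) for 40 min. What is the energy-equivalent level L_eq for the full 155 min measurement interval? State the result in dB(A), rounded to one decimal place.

77.3 dB(A)

L_eq = 10·log₁₀[(1/T)·Σ tᵢ·10^(Lᵢ/10)] with T = 155 min.
Σ tᵢ·10^(Lᵢ/10) = 45·10^(69.5/10) + 30·10^(69.1/10) + 40·10^(76.5/10) + 40·10^(81.7/10) = 8.348e+09.
L_eq = 10·log₁₀(8.348e+09/155) = 77.31 dB(A).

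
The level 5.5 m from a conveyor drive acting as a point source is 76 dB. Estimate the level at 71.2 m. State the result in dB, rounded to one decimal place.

For a point source, L₂ = L₁ − 20·log₁₀(r₂/r₁).
L₂ = 76 − 20·log₁₀(71.2/5.5) = 76 − 22.242 = 53.76 dB.

53.8 dB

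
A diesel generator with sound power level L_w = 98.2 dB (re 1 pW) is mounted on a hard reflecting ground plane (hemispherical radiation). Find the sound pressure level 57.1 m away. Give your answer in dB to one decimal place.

Free-field hemispherical radiation: L_p = L_w − 10·log₁₀(2π·r²), r = 57.1 m.
2π·r² = 2.049e+04 m², 10·log₁₀ of that is 43.115 dB.
L_p = 98.2 − 43.115 = 55.09 dB.

55.1 dB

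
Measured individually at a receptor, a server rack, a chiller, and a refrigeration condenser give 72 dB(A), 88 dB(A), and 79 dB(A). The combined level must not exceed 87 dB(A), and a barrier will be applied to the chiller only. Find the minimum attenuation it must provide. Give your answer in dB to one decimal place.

1.9 dB

The untreated sources together contribute 10^(72/10) + 10^(79/10) = 9.528e+07, i.e. 79.79 dB(A).
The limit corresponds to 10^(87/10) = 5.012e+08; subtracting the fixed part leaves 4.059e+08 for the chiller, i.e. 86.08 dB(A).
Required insertion loss = 88 − 86.08 = 1.92 dB.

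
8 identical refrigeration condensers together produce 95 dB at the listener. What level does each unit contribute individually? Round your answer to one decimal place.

86.0 dB

Dividing the total intensity by 8 lowers the level by 10·log₁₀ 8 = 9.031 dB: L₁ = 95 − 9.031.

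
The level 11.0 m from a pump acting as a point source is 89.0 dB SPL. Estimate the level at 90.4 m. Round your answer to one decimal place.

Spherical spreading from a point source gives a 20·log₁₀(r₂/r₁) drop.
L₂ = 89.0 − 20·log₁₀(90.4/11.0) = 89.0 − 18.296 = 70.70 dB SPL.

70.7 dB SPL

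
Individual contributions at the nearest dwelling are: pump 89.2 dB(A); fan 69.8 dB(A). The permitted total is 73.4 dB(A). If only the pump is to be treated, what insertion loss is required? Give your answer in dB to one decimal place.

18.3 dB

Everything except the pump sums to 10^(69.8/10) = 9.550e+06 in linear terms, 69.80 dB(A).
The limit corresponds to 10^(73.4/10) = 2.188e+07; subtracting the fixed part leaves 1.233e+07 for the pump, i.e. 70.91 dB(A).
Required insertion loss = 89.2 − 70.91 = 18.29 dB.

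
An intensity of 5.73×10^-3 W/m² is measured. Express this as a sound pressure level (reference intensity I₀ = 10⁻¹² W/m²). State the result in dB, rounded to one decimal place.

97.6 dB

L = 10·log₁₀(I/I₀) = 10·log₁₀(5.73×10^-3/10⁻¹²) = 10·log₁₀(5.73×10^9).
L = 10·(0.7582 + 9) = 97.58 dB.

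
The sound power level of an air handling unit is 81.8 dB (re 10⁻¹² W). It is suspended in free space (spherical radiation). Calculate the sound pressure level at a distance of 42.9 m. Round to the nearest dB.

The power spreads over a sphere of area 4π·r², so L_p = L_w − 10·log₁₀(4π·r²).
4π·r² = 2.313e+04 m², 10·log₁₀ of that is 43.641 dB.
L_p = 81.8 − 43.641 = 38.16 dB.

38 dB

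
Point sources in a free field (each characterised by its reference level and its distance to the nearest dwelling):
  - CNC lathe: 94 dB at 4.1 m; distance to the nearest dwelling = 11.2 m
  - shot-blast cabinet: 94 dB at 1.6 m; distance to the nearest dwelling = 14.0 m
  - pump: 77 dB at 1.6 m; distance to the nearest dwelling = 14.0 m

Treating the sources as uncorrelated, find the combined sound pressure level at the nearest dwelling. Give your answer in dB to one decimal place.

Propagate each source to the receiver with L = L_ref − 20·log₁₀(r/r_ref), then add intensities.
CNC lathe: 94 − 20·log₁₀(11.2/4.1) = 94 − 8.73 = 85.27 dB.
shot-blast cabinet: 94 − 20·log₁₀(14.0/1.6) = 94 − 18.84 = 75.16 dB.
pump: 77 − 20·log₁₀(14.0/1.6) = 77 − 18.84 = 58.16 dB.
Σ 10^(L/10) = 3.701e+08 → L_total = 10·log₁₀(3.701e+08) = 85.68 dB.

85.7 dB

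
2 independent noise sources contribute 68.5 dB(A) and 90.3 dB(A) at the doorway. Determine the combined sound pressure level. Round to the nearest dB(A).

For uncorrelated sources the intensities add, so convert each level to linear form, sum, and take 10·log₁₀ of the total.
Σ 10^(L/10) = 10^(68.5/10) + 10^(90.3/10) = 1.079e+09.
L_total = 10·log₁₀(1.079e+09) = 90.33 dB(A).

90 dB(A)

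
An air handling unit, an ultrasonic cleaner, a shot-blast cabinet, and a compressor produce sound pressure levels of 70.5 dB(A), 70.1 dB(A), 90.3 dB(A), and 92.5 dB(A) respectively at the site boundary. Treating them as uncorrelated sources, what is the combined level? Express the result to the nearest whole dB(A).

95 dB(A)

Incoherent sources combine by intensity addition: L_total = 10·log₁₀(Σ 10^(L_i/10)).
Σ 10^(L/10) = 10^(70.5/10) + 10^(70.1/10) + 10^(90.3/10) + 10^(92.5/10) = 2.871e+09.
L_total = 10·log₁₀(2.871e+09) = 94.58 dB(A).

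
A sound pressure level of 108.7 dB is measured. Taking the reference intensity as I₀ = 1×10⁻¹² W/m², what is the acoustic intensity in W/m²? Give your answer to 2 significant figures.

0.074 W/m²

I/I₀ = 10^(108.7/10) = 7.413e+10, so I = 7.413e+10 × 10⁻¹² W/m².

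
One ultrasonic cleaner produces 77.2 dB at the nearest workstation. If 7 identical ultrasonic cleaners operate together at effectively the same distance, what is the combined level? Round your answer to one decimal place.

85.7 dB

With 7 equal, uncorrelated contributions the intensity is 7× that of one unit, giving a rise of 10·log₁₀ 7.
L_total = 77.2 + 10·log₁₀(7) = 77.2 + 8.451 = 85.65 dB.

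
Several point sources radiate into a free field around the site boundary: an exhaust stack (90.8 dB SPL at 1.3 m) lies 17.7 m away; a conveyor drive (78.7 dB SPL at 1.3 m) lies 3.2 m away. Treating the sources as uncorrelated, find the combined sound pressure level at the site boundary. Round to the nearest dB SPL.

First find each source's level at the receiver (point-source: −20·log₁₀(r/r_ref)), then combine on an intensity basis.
exhaust stack: 90.8 − 20·log₁₀(17.7/1.3) = 90.8 − 22.68 = 68.12 dB SPL.
conveyor drive: 78.7 − 20·log₁₀(3.2/1.3) = 78.7 − 7.82 = 70.88 dB SPL.
Σ 10^(L/10) = 1.872e+07 → L_total = 10·log₁₀(1.872e+07) = 72.72 dB SPL.

73 dB SPL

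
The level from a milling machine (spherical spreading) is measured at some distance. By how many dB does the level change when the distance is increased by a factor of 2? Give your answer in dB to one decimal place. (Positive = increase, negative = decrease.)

-6.0 dB

With spherical spreading the level changes by −20·log₁₀(r₂/r₁).
ΔL = −20·log₁₀(2) = -6.02 dB.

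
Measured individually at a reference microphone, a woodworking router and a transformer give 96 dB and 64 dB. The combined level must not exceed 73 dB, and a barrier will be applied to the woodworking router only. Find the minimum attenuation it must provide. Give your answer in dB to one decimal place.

The untreated sources together contribute 10^(64/10) = 2.512e+06, i.e. 64.00 dB.
The limit corresponds to 10^(73/10) = 1.995e+07; subtracting the fixed part leaves 1.744e+07 for the woodworking router, i.e. 72.42 dB.
So the woodworking router must be reduced from 96 to 72.42 dB: IL = 23.58 dB.

23.6 dB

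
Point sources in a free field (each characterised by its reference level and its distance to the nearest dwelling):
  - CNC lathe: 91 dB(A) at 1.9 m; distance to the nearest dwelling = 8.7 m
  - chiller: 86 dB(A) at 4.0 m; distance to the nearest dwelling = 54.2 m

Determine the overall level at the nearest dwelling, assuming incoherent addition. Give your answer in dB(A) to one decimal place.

77.9 dB(A)

Propagate each source to the receiver with L = L_ref − 20·log₁₀(r/r_ref), then add intensities.
CNC lathe: 91 − 20·log₁₀(8.7/1.9) = 91 − 13.22 = 77.78 dB(A).
chiller: 86 − 20·log₁₀(54.2/4.0) = 86 − 22.64 = 63.36 dB(A).
Σ 10^(L/10) = 6.221e+07 → L_total = 10·log₁₀(6.221e+07) = 77.94 dB(A).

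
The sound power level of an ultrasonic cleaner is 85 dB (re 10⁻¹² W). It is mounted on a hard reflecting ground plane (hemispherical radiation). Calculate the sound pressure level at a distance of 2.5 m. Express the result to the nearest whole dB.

L_p = L_w − 10·log₁₀(2π·r²) with r = 2.5 m.
2π·r² = 39.27 m², 10·log₁₀ of that is 15.941 dB.
L_p = 85 − 15.941 = 69.06 dB.

69 dB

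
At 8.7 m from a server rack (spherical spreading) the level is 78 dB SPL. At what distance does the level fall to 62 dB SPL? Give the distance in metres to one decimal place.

54.9 m

For a point source L₁ − L₂ = 20·log₁₀(r₂/r₁), so r₂ = r₁·10^((L₁−L₂)/20).
r₂ = 8.7·10^((78−62)/20) = 8.7·10^(16.0/20) = 54.89 m.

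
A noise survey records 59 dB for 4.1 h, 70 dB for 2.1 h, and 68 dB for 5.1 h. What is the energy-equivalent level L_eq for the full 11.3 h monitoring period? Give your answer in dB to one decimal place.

67.0 dB

L_eq = 10·log₁₀[(1/T)·Σ tᵢ·10^(Lᵢ/10)] with T = 11.3 h.
Σ tᵢ·10^(Lᵢ/10) = 4.1·10^(59/10) + 2.1·10^(70/10) + 5.1·10^(68/10) = 5.644e+07.
L_eq = 10·log₁₀(5.644e+07/11.3) = 66.98 dB.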